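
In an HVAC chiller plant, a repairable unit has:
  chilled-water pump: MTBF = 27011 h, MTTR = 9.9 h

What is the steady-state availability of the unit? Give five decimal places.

A(chilled-water pump) = MTBF/(MTBF+MTTR) = 27011/(27011+9.9) = 0.99963

0.99963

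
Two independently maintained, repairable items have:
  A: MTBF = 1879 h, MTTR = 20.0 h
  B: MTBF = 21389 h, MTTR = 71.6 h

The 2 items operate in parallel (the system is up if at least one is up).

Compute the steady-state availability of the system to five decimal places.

0.99996

A(A) = MTBF/(MTBF+MTTR) = 1879/(1879+20.0) = 0.989468
A(B) = MTBF/(MTBF+MTTR) = 21389/(21389+71.6) = 0.996664
Parallel availability: 1 − (1 − 0.989468)(1 − 0.996664) = 0.99996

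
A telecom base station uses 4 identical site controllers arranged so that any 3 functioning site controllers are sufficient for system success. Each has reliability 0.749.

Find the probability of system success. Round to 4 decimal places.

R = Σ_{i=3}^{4} C(4,i) p^i (1−p)^{4−i} with p = 0.749
C(4,3)·0.749^3·0.251^1 = 0.421871
C(4,4)·0.749^4·0.251^0 = 0.314722
Sum = 0.7366

0.7366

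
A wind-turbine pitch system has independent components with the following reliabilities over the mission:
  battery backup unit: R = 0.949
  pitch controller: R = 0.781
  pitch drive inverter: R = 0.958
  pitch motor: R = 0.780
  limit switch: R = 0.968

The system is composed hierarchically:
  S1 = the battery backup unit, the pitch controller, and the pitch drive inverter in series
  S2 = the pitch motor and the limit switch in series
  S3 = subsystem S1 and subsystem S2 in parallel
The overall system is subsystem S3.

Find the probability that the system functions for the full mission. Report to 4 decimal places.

0.9290

Series (battery backup unit, pitch controller, and pitch drive inverter): 0.949000 × 0.781000 × 0.958000 = 0.710040
Series (pitch motor and limit switch): 0.780000 × 0.968000 = 0.755040
Parallel ([0.710040] and [0.755040]): 1 − (1 − 0.710040)(1 − 0.755040) = 0.9290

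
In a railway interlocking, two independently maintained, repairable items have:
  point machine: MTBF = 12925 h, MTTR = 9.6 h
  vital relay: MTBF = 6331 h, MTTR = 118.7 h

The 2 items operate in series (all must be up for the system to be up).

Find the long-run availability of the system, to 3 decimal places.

A(point machine) = MTBF/(MTBF+MTTR) = 12925/(12925+9.6) = 0.999258
A(vital relay) = MTBF/(MTBF+MTTR) = 6331/(6331+118.7) = 0.981596
Series availability: 0.999258 × 0.981596 = 0.981

0.981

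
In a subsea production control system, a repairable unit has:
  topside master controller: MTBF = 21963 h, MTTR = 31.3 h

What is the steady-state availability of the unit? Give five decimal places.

0.99858

A(topside master controller) = MTBF/(MTBF+MTTR) = 21963/(21963+31.3) = 0.99858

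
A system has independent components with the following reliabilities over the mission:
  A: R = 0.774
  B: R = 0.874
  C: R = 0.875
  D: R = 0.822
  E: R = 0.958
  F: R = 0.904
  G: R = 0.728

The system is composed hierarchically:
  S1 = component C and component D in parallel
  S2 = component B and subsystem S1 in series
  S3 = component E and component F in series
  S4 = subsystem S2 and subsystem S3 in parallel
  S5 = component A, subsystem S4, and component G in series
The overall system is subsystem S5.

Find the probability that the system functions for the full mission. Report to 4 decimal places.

Parallel (C and D): 1 − (1 − 0.875000)(1 − 0.822000) = 0.977750
Series (B and [0.977750]): 0.874000 × 0.977750 = 0.854554
Series (E and F): 0.958000 × 0.904000 = 0.866032
Parallel ([0.854554] and [0.866032]): 1 − (1 − 0.854554)(1 − 0.866032) = 0.980515
Series (A, [0.980515], and G): 0.774000 × 0.980515 × 0.728000 = 0.5525

0.5525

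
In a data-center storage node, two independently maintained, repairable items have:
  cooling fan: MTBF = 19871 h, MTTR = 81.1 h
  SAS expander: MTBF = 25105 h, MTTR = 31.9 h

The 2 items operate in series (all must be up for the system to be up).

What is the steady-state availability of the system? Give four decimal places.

0.9947

A(cooling fan) = MTBF/(MTBF+MTTR) = 19871/(19871+81.1) = 0.995935
A(SAS expander) = MTBF/(MTBF+MTTR) = 25105/(25105+31.9) = 0.998731
Series availability: 0.995935 × 0.998731 = 0.9947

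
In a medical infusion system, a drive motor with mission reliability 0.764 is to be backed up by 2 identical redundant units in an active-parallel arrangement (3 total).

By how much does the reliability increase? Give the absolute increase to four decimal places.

R_before = 0.764
R_after = 1 − (1 − 0.764)^3 = 0.9869
ΔR = 0.9869 − 0.764 = 0.2229

0.2229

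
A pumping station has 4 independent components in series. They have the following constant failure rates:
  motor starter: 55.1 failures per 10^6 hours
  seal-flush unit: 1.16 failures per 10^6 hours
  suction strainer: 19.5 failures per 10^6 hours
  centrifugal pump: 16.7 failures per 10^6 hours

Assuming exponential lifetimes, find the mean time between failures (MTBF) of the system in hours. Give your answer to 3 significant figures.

10800

Series of exponential components: λ_sys = Σ λ_i
λ_sys = 0.0000551 + 0.00000116 + 0.0000195 + 0.0000167 = 9.2460e-05 /h
MTBF = 1 / λ_sys = 10800 h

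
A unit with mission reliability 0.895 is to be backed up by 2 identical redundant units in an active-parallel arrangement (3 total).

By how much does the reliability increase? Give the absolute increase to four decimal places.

R_before = 0.895
R_after = 1 − (1 − 0.895)^3 = 0.9988
ΔR = 0.9988 − 0.895 = 0.1038

0.1038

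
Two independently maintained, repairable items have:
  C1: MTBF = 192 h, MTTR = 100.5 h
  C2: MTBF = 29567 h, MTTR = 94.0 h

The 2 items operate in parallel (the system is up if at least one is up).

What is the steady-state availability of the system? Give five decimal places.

A(C1) = MTBF/(MTBF+MTTR) = 192/(192+100.5) = 0.656410
A(C2) = MTBF/(MTBF+MTTR) = 29567/(29567+94.0) = 0.996831
Parallel availability: 1 − (1 − 0.656410)(1 − 0.996831) = 0.99891

0.99891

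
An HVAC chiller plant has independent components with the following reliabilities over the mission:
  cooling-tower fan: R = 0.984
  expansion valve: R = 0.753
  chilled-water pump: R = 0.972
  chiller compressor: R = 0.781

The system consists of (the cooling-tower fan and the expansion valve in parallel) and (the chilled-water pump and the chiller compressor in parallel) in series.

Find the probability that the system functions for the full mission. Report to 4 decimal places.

Parallel (cooling-tower fan and expansion valve): 1 − (1 − 0.984000)(1 − 0.753000) = 0.996048
Parallel (chilled-water pump and chiller compressor): 1 − (1 − 0.972000)(1 − 0.781000) = 0.993868
Series ([0.996048] and [0.993868]): 0.996048 × 0.993868 = 0.9899

0.9899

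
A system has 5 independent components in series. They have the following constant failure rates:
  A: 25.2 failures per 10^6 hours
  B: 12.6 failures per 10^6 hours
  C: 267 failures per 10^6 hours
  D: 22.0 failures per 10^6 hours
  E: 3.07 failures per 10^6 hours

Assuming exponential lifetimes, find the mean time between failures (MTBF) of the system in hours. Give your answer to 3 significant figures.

Series of exponential components: λ_sys = Σ λ_i
λ_sys = 0.0000252 + 0.0000126 + 0.000267 + 0.0000220 + 0.00000307 = 3.2987e-04 /h
MTBF = 1 / λ_sys = 3030 h

3030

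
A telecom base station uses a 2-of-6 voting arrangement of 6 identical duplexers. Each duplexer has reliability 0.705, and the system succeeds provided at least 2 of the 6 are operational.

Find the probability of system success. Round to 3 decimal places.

0.990

R = Σ_{i=2}^{6} C(6,i) p^i (1−p)^{6−i} with p = 0.705
C(6,2)·0.705^2·0.295^4 = 0.05646
C(6,3)·0.705^3·0.295^3 = 0.17991
C(6,4)·0.705^4·0.295^2 = 0.32247
C(6,5)·0.705^5·0.295^1 = 0.30826
C(6,6)·0.705^6·0.295^0 = 0.12278
Sum = 0.990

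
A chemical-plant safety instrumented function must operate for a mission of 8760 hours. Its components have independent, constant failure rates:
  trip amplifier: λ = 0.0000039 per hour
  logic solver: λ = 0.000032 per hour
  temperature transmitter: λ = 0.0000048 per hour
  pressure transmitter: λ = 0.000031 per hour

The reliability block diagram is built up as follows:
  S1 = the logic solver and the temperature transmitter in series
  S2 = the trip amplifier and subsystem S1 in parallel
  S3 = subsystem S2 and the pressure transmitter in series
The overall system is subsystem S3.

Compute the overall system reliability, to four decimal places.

0.7551

R(trip amplifier) = exp(−0.0000039 × 8760) = 0.966413
R(logic solver) = exp(−0.000032 × 8760) = 0.755542
R(temperature transmitter) = exp(−0.0000048 × 8760) = 0.958824
R(pressure transmitter) = exp(−0.000031 × 8760) = 0.762190
Series (logic solver and temperature transmitter): 0.755542 × 0.958824 = 0.724432
Parallel (trip amplifier and [0.724432]): 1 − (1 − 0.966413)(1 − 0.724432) = 0.990744
Series ([0.990744] and pressure transmitter): 0.990744 × 0.762190 = 0.7551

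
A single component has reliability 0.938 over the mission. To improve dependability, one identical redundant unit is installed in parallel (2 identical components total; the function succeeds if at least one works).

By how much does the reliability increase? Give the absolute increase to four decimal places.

0.0582

R_before = 0.938
R_after = 1 − (1 − 0.938)^2 = 0.9962
ΔR = 0.9962 − 0.938 = 0.0582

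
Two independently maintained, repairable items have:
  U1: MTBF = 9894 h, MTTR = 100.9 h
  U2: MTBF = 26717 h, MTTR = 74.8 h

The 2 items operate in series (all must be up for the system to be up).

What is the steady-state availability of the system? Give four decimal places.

0.9871

A(U1) = MTBF/(MTBF+MTTR) = 9894/(9894+100.9) = 0.989905
A(U2) = MTBF/(MTBF+MTTR) = 26717/(26717+74.8) = 0.997208
Series availability: 0.989905 × 0.997208 = 0.9871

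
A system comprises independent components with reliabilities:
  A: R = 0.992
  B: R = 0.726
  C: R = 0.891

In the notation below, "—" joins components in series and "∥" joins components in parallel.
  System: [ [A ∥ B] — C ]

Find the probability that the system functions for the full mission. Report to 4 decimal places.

0.8890

Parallel (A and B): 1 − (1 − 0.992000)(1 − 0.726000) = 0.997808
Series ([0.997808] and C): 0.997808 × 0.891000 = 0.8890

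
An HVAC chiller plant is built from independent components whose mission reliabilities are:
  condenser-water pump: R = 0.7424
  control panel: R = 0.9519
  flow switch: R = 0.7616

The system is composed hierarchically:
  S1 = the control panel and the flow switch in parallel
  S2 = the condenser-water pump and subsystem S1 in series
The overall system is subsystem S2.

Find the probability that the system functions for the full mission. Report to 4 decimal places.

Parallel (control panel and flow switch): 1 − (1 − 0.951900)(1 − 0.761600) = 0.988533
Series (condenser-water pump and [0.988533]): 0.742400 × 0.988533 = 0.7339

0.7339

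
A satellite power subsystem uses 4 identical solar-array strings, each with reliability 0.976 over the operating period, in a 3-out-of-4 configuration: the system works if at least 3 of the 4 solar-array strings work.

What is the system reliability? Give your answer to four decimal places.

R = Σ_{i=3}^{4} C(4,i) p^i (1−p)^{4−i} with p = 0.976
C(4,3)·0.976^3·0.024^1 = 0.089253
C(4,4)·0.976^4·0.024^0 = 0.907401
Sum = 0.9967

0.9967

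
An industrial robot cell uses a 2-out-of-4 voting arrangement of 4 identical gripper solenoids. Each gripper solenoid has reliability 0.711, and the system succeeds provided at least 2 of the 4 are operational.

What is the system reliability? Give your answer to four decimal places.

R = Σ_{i=2}^{4} C(4,i) p^i (1−p)^{4−i} with p = 0.711
C(4,2)·0.711^2·0.289^2 = 0.253330
C(4,3)·0.711^3·0.289^1 = 0.415496
C(4,4)·0.711^4·0.289^0 = 0.255551
Sum = 0.9244

0.9244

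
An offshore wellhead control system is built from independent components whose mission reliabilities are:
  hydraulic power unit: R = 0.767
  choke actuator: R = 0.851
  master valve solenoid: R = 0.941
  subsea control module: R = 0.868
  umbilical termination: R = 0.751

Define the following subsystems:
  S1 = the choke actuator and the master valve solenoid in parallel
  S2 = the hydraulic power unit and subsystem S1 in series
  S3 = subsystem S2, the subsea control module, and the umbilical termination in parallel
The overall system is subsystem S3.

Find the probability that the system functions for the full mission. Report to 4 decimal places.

0.9921

Parallel (choke actuator and master valve solenoid): 1 − (1 − 0.851000)(1 − 0.941000) = 0.991209
Series (hydraulic power unit and [0.991209]): 0.767000 × 0.991209 = 0.760257
Parallel ([0.760257], subsea control module, and umbilical termination): 1 − (1 − 0.760257)(1 − 0.868000)(1 − 0.751000) = 0.9921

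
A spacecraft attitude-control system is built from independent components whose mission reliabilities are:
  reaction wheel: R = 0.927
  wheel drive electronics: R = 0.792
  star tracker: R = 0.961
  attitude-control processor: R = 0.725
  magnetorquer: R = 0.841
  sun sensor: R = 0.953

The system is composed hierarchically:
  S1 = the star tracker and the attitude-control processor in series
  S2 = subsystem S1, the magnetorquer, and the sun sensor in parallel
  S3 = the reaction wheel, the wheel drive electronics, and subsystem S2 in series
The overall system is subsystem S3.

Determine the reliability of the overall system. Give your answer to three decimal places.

0.733

Series (star tracker and attitude-control processor): 0.96100 × 0.72500 = 0.69673
Parallel ([0.69673], magnetorquer, and sun sensor): 1 − (1 − 0.69673)(1 − 0.84100)(1 − 0.95300) = 0.99773
Series (reaction wheel, wheel drive electronics, and [0.99773]): 0.92700 × 0.79200 × 0.99773 = 0.733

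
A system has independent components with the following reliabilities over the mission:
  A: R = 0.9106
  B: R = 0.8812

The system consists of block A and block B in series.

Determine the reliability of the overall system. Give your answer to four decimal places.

0.8024

Series (A and B): 0.910600 × 0.881200 = 0.8024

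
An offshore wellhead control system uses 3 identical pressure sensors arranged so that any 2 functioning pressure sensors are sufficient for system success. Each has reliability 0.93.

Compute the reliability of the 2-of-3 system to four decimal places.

R = Σ_{i=2}^{3} C(3,i) p^i (1−p)^{3−i} with p = 0.93
C(3,2)·0.93^2·0.07^1 = 0.181629
C(3,3)·0.93^3·0.07^0 = 0.804357
Sum = 0.9860

0.9860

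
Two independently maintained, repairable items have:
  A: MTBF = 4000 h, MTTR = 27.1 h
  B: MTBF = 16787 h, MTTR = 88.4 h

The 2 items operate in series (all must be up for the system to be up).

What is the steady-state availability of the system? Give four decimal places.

0.9881

A(A) = MTBF/(MTBF+MTTR) = 4000/(4000+27.1) = 0.993271
A(B) = MTBF/(MTBF+MTTR) = 16787/(16787+88.4) = 0.994762
Series availability: 0.993271 × 0.994762 = 0.9881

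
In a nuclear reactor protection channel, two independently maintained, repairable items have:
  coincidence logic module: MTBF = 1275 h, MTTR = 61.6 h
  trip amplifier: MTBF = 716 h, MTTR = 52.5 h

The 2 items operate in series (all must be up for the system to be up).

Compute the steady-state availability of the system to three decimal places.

0.889

A(coincidence logic module) = MTBF/(MTBF+MTTR) = 1275/(1275+61.6) = 0.953913
A(trip amplifier) = MTBF/(MTBF+MTTR) = 716/(716+52.5) = 0.931685
Series availability: 0.953913 × 0.931685 = 0.889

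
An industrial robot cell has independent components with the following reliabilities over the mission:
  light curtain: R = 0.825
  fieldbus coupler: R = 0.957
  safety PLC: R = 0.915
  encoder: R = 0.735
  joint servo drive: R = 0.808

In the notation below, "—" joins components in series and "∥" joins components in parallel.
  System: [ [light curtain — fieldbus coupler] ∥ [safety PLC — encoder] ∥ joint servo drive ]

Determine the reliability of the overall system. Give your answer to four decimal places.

Series (light curtain and fieldbus coupler): 0.825000 × 0.957000 = 0.789525
Series (safety PLC and encoder): 0.915000 × 0.735000 = 0.672525
Parallel ([0.789525], [0.672525], and joint servo drive): 1 − (1 − 0.789525)(1 − 0.672525)(1 − 0.808000) = 0.9868

0.9868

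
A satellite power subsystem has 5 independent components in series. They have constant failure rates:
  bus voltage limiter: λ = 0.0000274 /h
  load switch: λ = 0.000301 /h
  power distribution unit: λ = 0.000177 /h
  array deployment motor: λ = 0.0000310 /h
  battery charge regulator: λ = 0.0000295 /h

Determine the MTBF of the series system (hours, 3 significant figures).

Series of exponential components: λ_sys = Σ λ_i
λ_sys = 0.0000274 + 0.000301 + 0.000177 + 0.0000310 + 0.0000295 = 5.6590e-04 /h
MTBF = 1 / λ_sys = 1770 h

1770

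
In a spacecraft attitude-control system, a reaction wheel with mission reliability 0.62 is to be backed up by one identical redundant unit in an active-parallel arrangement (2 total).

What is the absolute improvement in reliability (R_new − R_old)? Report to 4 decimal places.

R_before = 0.62
R_after = 1 − (1 − 0.62)^2 = 0.8556
ΔR = 0.8556 − 0.62 = 0.2356

0.2356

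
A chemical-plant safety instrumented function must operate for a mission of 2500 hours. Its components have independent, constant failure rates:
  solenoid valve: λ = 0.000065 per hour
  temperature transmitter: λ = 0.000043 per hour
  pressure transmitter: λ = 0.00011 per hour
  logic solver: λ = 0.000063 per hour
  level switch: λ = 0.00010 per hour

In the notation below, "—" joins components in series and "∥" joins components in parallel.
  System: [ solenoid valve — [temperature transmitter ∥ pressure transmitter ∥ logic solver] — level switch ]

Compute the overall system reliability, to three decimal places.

R(solenoid valve) = exp(−0.000065 × 2500) = 0.85002
R(temperature transmitter) = exp(−0.000043 × 2500) = 0.89808
R(pressure transmitter) = exp(−0.00011 × 2500) = 0.75957
R(logic solver) = exp(−0.000063 × 2500) = 0.85428
R(level switch) = exp(−0.00010 × 2500) = 0.77880
Parallel (temperature transmitter, pressure transmitter, and logic solver): 1 − (1 − 0.89808)(1 − 0.75957)(1 − 0.85428) = 0.99643
Series (solenoid valve, [0.99643], and level switch): 0.85002 × 0.99643 × 0.77880 = 0.660

0.660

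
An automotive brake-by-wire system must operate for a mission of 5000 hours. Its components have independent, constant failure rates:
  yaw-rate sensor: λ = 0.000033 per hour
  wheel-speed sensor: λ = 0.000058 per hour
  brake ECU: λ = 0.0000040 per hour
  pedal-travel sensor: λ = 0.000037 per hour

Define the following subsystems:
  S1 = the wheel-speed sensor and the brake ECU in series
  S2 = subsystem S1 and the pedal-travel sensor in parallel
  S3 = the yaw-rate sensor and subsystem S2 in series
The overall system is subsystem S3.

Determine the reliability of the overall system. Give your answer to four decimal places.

R(yaw-rate sensor) = exp(−0.000033 × 5000) = 0.847894
R(wheel-speed sensor) = exp(−0.000058 × 5000) = 0.748264
R(brake ECU) = exp(−0.0000040 × 5000) = 0.980199
R(pedal-travel sensor) = exp(−0.000037 × 5000) = 0.831104
Series (wheel-speed sensor and brake ECU): 0.748264 × 0.980199 = 0.733448
Parallel ([0.733448] and pedal-travel sensor): 1 − (1 − 0.733448)(1 − 0.831104) = 0.954980
Series (yaw-rate sensor and [0.954980]): 0.847894 × 0.954980 = 0.8097

0.8097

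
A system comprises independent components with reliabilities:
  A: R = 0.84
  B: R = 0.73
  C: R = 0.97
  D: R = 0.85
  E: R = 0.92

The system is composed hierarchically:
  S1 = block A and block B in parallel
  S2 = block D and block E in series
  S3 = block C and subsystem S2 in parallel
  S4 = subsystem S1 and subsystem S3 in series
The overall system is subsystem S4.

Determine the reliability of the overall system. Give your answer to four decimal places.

Parallel (A and B): 1 − (1 − 0.840000)(1 − 0.730000) = 0.956800
Series (D and E): 0.850000 × 0.920000 = 0.782000
Parallel (C and [0.782000]): 1 − (1 − 0.970000)(1 − 0.782000) = 0.993460
Series ([0.956800] and [0.993460]): 0.956800 × 0.993460 = 0.9505

0.9505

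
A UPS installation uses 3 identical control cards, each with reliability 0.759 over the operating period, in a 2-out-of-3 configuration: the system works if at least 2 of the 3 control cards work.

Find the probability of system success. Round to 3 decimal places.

0.854

R = Σ_{i=2}^{3} C(3,i) p^i (1−p)^{3−i} with p = 0.759
C(3,2)·0.759^2·0.241^1 = 0.41651
C(3,3)·0.759^3·0.241^0 = 0.43725
Sum = 0.854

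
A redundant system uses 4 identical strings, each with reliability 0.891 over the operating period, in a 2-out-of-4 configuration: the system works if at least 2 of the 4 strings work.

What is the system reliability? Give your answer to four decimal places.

R = Σ_{i=2}^{4} C(4,i) p^i (1−p)^{4−i} with p = 0.891
C(4,2)·0.891^2·0.109^2 = 0.056593
C(4,3)·0.891^3·0.109^1 = 0.308404
C(4,4)·0.891^4·0.109^0 = 0.630247
Sum = 0.9952

0.9952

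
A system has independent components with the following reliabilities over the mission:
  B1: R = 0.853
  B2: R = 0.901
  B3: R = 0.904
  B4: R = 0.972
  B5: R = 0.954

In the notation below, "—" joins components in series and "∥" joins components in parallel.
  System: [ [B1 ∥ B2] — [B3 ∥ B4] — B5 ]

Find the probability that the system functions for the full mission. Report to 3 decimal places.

Parallel (B1 and B2): 1 − (1 − 0.85300)(1 − 0.90100) = 0.98545
Parallel (B3 and B4): 1 − (1 − 0.90400)(1 − 0.97200) = 0.99731
Series ([0.98545], [0.99731], and B5): 0.98545 × 0.99731 × 0.95400 = 0.938

0.938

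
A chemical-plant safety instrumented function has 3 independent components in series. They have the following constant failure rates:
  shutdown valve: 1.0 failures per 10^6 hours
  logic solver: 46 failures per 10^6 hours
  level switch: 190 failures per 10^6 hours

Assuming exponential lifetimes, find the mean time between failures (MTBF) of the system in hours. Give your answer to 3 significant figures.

4220

Series of exponential components: λ_sys = Σ λ_i
λ_sys = 0.0000010 + 0.000046 + 0.00019 = 2.3700e-04 /h
MTBF = 1 / λ_sys = 4220 h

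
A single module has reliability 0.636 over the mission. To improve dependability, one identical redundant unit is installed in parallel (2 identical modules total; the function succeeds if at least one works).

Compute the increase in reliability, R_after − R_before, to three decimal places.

R_before = 0.636
R_after = 1 − (1 − 0.636)^2 = 0.868
ΔR = 0.868 − 0.636 = 0.232

0.232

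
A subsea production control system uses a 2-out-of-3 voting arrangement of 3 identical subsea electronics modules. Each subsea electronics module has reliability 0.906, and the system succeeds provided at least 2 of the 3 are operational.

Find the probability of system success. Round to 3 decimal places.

R = Σ_{i=2}^{3} C(3,i) p^i (1−p)^{3−i} with p = 0.906
C(3,2)·0.906^2·0.094^1 = 0.23148
C(3,3)·0.906^3·0.094^0 = 0.74368
Sum = 0.975

0.975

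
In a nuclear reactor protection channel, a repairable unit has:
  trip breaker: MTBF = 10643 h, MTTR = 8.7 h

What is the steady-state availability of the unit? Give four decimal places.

A(trip breaker) = MTBF/(MTBF+MTTR) = 10643/(10643+8.7) = 0.9992

0.9992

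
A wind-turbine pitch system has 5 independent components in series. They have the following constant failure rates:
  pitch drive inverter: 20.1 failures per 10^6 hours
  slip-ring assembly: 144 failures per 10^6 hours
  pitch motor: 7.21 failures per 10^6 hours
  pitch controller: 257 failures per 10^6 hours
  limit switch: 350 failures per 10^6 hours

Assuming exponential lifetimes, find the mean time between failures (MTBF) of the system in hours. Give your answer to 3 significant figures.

Series of exponential components: λ_sys = Σ λ_i
λ_sys = 0.0000201 + 0.000144 + 0.00000721 + 0.000257 + 0.000350 = 7.7831e-04 /h
MTBF = 1 / λ_sys = 1280 h

1280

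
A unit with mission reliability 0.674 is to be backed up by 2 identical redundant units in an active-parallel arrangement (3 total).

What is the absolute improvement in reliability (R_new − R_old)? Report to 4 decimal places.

R_before = 0.674
R_after = 1 − (1 − 0.674)^3 = 0.9654
ΔR = 0.9654 − 0.674 = 0.2914

0.2914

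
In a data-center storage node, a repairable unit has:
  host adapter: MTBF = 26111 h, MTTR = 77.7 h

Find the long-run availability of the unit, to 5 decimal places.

A(host adapter) = MTBF/(MTBF+MTTR) = 26111/(26111+77.7) = 0.99703

0.99703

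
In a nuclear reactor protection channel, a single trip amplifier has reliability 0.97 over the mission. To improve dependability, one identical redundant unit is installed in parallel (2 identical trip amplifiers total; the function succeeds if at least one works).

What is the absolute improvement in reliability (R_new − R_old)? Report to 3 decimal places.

0.029

R_before = 0.97
R_after = 1 − (1 − 0.97)^2 = 0.999
ΔR = 0.999 − 0.97 = 0.029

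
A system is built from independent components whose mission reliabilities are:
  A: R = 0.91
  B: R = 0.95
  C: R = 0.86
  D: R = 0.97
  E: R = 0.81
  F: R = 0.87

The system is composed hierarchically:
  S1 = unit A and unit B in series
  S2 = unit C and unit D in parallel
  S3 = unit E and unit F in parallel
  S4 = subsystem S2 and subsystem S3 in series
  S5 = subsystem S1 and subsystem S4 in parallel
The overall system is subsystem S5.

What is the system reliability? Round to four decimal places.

0.9961

Series (A and B): 0.910000 × 0.950000 = 0.864500
Parallel (C and D): 1 − (1 − 0.860000)(1 − 0.970000) = 0.995800
Parallel (E and F): 1 − (1 − 0.810000)(1 − 0.870000) = 0.975300
Series ([0.995800] and [0.975300]): 0.995800 × 0.975300 = 0.971204
Parallel ([0.864500] and [0.971204]): 1 − (1 − 0.864500)(1 − 0.971204) = 0.9961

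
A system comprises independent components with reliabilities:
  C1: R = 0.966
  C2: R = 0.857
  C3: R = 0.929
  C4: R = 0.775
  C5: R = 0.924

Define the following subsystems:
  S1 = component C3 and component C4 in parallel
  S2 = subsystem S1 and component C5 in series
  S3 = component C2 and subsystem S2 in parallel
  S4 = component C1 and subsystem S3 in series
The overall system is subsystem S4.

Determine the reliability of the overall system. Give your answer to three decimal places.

Parallel (C3 and C4): 1 − (1 − 0.92900)(1 − 0.77500) = 0.98403
Series ([0.98403] and C5): 0.98403 × 0.92400 = 0.90924
Parallel (C2 and [0.90924]): 1 − (1 − 0.85700)(1 − 0.90924) = 0.98702
Series (C1 and [0.98702]): 0.96600 × 0.98702 = 0.953

0.953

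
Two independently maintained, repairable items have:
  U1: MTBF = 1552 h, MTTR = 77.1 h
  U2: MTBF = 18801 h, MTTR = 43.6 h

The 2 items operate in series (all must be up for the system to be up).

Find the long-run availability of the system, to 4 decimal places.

A(U1) = MTBF/(MTBF+MTTR) = 1552/(1552+77.1) = 0.952673
A(U2) = MTBF/(MTBF+MTTR) = 18801/(18801+43.6) = 0.997686
Series availability: 0.952673 × 0.997686 = 0.9505

0.9505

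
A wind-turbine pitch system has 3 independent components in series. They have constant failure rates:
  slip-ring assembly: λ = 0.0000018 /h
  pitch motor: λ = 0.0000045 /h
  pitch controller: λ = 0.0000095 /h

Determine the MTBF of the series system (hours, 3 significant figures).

63300

Series of exponential components: λ_sys = Σ λ_i
λ_sys = 0.0000018 + 0.0000045 + 0.0000095 = 1.5800e-05 /h
MTBF = 1 / λ_sys = 63300 h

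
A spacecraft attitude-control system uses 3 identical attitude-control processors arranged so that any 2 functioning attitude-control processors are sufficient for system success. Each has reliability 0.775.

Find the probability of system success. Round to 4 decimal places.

0.8709

R = Σ_{i=2}^{3} C(3,i) p^i (1−p)^{3−i} with p = 0.775
C(3,2)·0.775^2·0.225^1 = 0.405422
C(3,3)·0.775^3·0.225^0 = 0.465484
Sum = 0.8709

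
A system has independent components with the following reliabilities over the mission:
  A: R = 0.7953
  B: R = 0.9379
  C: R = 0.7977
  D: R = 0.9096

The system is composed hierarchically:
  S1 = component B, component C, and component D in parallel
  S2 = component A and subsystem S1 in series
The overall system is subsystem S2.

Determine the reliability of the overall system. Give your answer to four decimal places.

0.7944

Parallel (B, C, and D): 1 − (1 − 0.937900)(1 − 0.797700)(1 − 0.909600) = 0.998864
Series (A and [0.998864]): 0.795300 × 0.998864 = 0.7944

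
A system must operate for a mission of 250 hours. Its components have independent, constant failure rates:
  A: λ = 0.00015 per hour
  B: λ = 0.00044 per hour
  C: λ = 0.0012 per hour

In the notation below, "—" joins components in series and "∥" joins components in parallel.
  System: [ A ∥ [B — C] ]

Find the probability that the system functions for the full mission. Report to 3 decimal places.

R(A) = exp(−0.00015 × 250) = 0.96319
R(B) = exp(−0.00044 × 250) = 0.89583
R(C) = exp(−0.0012 × 250) = 0.74082
Series (B and C): 0.89583 × 0.74082 = 0.66365
Parallel (A and [0.66365]): 1 − (1 − 0.96319)(1 − 0.66365) = 0.988

0.988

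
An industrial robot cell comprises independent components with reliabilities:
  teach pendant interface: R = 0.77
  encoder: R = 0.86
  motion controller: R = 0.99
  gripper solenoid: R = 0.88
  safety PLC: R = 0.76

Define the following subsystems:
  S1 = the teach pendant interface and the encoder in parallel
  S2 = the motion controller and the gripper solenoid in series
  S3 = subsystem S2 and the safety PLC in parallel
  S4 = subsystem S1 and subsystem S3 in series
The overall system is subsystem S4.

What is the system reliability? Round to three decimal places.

0.938

Parallel (teach pendant interface and encoder): 1 − (1 − 0.77000)(1 − 0.86000) = 0.96780
Series (motion controller and gripper solenoid): 0.99000 × 0.88000 = 0.87120
Parallel ([0.87120] and safety PLC): 1 − (1 − 0.87120)(1 − 0.76000) = 0.96909
Series ([0.96780] and [0.96909]): 0.96780 × 0.96909 = 0.938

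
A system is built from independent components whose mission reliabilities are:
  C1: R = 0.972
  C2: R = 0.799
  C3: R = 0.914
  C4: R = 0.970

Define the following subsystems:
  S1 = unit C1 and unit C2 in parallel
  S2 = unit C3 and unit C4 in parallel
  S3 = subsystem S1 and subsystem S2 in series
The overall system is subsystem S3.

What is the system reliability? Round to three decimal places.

Parallel (C1 and C2): 1 − (1 − 0.97200)(1 − 0.79900) = 0.99437
Parallel (C3 and C4): 1 − (1 − 0.91400)(1 − 0.97000) = 0.99742
Series ([0.99437] and [0.99742]): 0.99437 × 0.99742 = 0.992

0.992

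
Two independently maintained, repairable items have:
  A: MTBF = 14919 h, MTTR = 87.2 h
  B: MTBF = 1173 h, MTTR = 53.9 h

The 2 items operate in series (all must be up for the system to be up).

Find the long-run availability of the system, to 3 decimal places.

0.951

A(A) = MTBF/(MTBF+MTTR) = 14919/(14919+87.2) = 0.994189
A(B) = MTBF/(MTBF+MTTR) = 1173/(1173+53.9) = 0.956068
Series availability: 0.994189 × 0.956068 = 0.951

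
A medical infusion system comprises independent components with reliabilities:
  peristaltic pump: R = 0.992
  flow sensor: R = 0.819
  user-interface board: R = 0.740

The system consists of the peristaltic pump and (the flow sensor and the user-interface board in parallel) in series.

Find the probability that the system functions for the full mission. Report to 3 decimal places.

0.945

Parallel (flow sensor and user-interface board): 1 − (1 − 0.81900)(1 − 0.74000) = 0.95294
Series (peristaltic pump and [0.95294]): 0.99200 × 0.95294 = 0.945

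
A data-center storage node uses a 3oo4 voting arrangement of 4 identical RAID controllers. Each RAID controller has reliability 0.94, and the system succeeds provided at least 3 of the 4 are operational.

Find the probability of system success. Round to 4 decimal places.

R = Σ_{i=3}^{4} C(4,i) p^i (1−p)^{4−i} with p = 0.94
C(4,3)·0.94^3·0.06^1 = 0.199340
C(4,4)·0.94^4·0.06^0 = 0.780749
Sum = 0.9801

0.9801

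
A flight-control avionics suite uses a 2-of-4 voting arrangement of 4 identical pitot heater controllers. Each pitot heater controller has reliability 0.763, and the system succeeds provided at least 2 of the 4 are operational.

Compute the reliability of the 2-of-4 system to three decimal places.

R = Σ_{i=2}^{4} C(4,i) p^i (1−p)^{4−i} with p = 0.763
C(4,2)·0.763^2·0.237^2 = 0.19620
C(4,3)·0.763^3·0.237^1 = 0.42110
C(4,4)·0.763^4·0.237^0 = 0.33892
Sum = 0.956

0.956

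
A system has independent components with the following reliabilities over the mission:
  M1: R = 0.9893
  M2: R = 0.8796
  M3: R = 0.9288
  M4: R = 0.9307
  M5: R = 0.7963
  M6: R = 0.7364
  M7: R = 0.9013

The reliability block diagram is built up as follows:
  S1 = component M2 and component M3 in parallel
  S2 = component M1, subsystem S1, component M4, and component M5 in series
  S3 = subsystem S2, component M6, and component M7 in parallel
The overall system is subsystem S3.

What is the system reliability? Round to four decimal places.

0.9929

Parallel (M2 and M3): 1 − (1 − 0.879600)(1 − 0.928800) = 0.991428
Series (M1, [0.991428], M4, and M5): 0.989300 × 0.991428 × 0.930700 × 0.796300 = 0.726902
Parallel ([0.726902], M6, and M7): 1 − (1 − 0.726902)(1 − 0.736400)(1 − 0.901300) = 0.9929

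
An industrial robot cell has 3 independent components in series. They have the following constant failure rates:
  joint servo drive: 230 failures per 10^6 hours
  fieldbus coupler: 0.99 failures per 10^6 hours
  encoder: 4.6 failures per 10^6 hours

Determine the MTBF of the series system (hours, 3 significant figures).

Series of exponential components: λ_sys = Σ λ_i
λ_sys = 0.00023 + 0.00000099 + 0.0000046 = 2.3559e-04 /h
MTBF = 1 / λ_sys = 4240 h

4240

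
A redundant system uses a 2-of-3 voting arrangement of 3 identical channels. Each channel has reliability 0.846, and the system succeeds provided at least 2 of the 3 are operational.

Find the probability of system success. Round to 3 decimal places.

R = Σ_{i=2}^{3} C(3,i) p^i (1−p)^{3−i} with p = 0.846
C(3,2)·0.846^2·0.154^1 = 0.33066
C(3,3)·0.846^3·0.154^0 = 0.60550
Sum = 0.936

0.936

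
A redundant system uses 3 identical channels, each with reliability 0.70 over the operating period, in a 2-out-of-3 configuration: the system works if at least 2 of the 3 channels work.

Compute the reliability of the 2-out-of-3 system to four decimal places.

0.7840

R = Σ_{i=2}^{3} C(3,i) p^i (1−p)^{3−i} with p = 0.70
C(3,2)·0.70^2·0.30^1 = 0.441000
C(3,3)·0.70^3·0.30^0 = 0.343000
Sum = 0.7840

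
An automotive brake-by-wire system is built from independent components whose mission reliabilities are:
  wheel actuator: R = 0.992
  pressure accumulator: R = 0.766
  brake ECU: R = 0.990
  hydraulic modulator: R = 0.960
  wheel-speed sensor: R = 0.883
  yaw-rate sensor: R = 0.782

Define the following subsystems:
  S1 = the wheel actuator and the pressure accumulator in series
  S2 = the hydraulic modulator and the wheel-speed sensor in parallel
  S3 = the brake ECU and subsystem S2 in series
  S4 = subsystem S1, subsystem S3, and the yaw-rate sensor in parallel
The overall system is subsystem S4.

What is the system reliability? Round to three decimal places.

Series (wheel actuator and pressure accumulator): 0.99200 × 0.76600 = 0.75987
Parallel (hydraulic modulator and wheel-speed sensor): 1 − (1 − 0.96000)(1 − 0.88300) = 0.99532
Series (brake ECU and [0.99532]): 0.99000 × 0.99532 = 0.98537
Parallel ([0.75987], [0.98537], and yaw-rate sensor): 1 − (1 − 0.75987)(1 − 0.98537)(1 − 0.78200) = 0.999

0.999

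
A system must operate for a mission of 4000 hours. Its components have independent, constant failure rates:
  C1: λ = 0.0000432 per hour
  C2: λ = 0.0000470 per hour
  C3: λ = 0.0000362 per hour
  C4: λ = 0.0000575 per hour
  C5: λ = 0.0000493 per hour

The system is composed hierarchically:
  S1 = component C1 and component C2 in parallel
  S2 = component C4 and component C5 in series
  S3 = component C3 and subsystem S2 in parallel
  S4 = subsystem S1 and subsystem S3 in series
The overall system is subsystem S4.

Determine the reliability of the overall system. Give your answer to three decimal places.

0.927

R(C1) = exp(−0.0000432 × 4000) = 0.84131
R(C2) = exp(−0.0000470 × 4000) = 0.82861
R(C3) = exp(−0.0000362 × 4000) = 0.86520
R(C4) = exp(−0.0000575 × 4000) = 0.79453
R(C5) = exp(−0.0000493 × 4000) = 0.82103
Parallel (C1 and C2): 1 − (1 − 0.84131)(1 − 0.82861) = 0.97280
Series (C4 and C5): 0.79453 × 0.82103 = 0.65233
Parallel (C3 and [0.65233]): 1 − (1 − 0.86520)(1 − 0.65233) = 0.95313
Series ([0.97280] and [0.95313]): 0.97280 × 0.95313 = 0.927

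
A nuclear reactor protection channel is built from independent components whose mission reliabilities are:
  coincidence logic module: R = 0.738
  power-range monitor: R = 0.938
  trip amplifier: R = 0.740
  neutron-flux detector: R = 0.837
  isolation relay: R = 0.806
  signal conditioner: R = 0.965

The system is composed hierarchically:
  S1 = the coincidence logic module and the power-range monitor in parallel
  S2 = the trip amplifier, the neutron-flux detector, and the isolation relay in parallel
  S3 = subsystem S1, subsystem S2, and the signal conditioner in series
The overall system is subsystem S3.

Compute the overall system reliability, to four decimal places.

Parallel (coincidence logic module and power-range monitor): 1 − (1 − 0.738000)(1 − 0.938000) = 0.983756
Parallel (trip amplifier, neutron-flux detector, and isolation relay): 1 − (1 − 0.740000)(1 − 0.837000)(1 − 0.806000) = 0.991778
Series ([0.983756], [0.991778], and signal conditioner): 0.983756 × 0.991778 × 0.965000 = 0.9415

0.9415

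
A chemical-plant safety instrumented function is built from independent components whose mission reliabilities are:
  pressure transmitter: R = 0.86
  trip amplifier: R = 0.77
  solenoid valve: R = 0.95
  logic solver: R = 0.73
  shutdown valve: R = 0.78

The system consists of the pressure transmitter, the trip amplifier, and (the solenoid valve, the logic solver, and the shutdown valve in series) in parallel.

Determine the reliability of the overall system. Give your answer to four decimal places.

0.9852

Series (solenoid valve, logic solver, and shutdown valve): 0.950000 × 0.730000 × 0.780000 = 0.540930
Parallel (pressure transmitter, trip amplifier, and [0.540930]): 1 − (1 − 0.860000)(1 − 0.770000)(1 − 0.540930) = 0.9852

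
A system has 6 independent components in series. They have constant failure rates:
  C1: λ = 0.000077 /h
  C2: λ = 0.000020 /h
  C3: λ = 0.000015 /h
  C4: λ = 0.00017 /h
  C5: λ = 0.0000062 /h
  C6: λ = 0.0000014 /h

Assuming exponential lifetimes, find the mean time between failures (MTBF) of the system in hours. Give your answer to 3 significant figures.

3450

Series of exponential components: λ_sys = Σ λ_i
λ_sys = 0.000077 + 0.000020 + 0.000015 + 0.00017 + 0.0000062 + 0.0000014 = 2.8960e-04 /h
MTBF = 1 / λ_sys = 3450 h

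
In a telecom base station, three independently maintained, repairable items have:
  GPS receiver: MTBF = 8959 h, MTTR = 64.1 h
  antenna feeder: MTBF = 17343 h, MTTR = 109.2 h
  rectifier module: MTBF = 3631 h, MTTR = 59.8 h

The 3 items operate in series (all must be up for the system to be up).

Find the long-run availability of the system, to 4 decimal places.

0.9707

A(GPS receiver) = MTBF/(MTBF+MTTR) = 8959/(8959+64.1) = 0.992896
A(antenna feeder) = MTBF/(MTBF+MTTR) = 17343/(17343+109.2) = 0.993743
A(rectifier module) = MTBF/(MTBF+MTTR) = 3631/(3631+59.8) = 0.983798
Series availability: 0.992896 × 0.993743 × 0.983798 = 0.9707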